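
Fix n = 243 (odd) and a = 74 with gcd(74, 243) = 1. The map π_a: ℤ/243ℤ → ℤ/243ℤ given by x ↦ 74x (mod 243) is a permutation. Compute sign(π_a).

Start at x=145: 145 → 38 → 139 → 80 → 88 → 194 → 19 → … (one orbit).
6 cycles of lengths [162, 54, 18, 6, 2, 1].
6 cycles on 243: each ℓ→(−1)^(ℓ−1), product (−1)^237 = -1.

-1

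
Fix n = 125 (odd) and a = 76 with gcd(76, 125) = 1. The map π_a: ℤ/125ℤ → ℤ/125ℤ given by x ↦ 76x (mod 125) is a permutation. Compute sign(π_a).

+1

Start at x=26: 26 → 101 → 51 → 1 → 76 → 26 (one orbit).
Decompose π into cycles: lengths [5, 5, 5, 5, 5, 5, 5, 5, 5, 5, 5, 5, 5, 5, 5, 5, 5, 5, 5, 5, 1, 1, 1, 1, 1, 1, 1, 1, 1, 1, 1, 1, 1, 1, 1, 1, 1, 1, 1, 1, 1, 1, 1, 1, 1] (45 cycles, including the fixed point 0).
With 45 cycles on 125 points, sign = (−1)^{125−45} = +1.
Zolotarev: (76|125) = +1, matching the cycle-count sign.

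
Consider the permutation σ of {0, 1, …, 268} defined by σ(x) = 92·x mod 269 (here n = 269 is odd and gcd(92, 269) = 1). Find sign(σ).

Orbit of 120 under x↦92x: [120, 11, 205, 30, 70, 253, 142]… (length divides ord_269(92)).
The orbit structure of x ↦ 92x mod 269: 3 orbits of sizes [134, 134, 1].
269 − 3 = 266 transpositions; sign(π) = (−1)^266 = +1.
Zolotarev: (92|269) = +1, matching the cycle-count sign.

+1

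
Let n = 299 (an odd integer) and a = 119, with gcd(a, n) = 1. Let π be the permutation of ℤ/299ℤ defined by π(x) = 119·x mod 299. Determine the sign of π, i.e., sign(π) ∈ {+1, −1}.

Start at x=257: 257 → 85 → 248 → 210 → 173 → 255 → 146 → … (one orbit).
Cycle type of π: 132×2 + 12 + 11×2 + 1; total 6 cycles.
n − c = 299 − 6 = 293; sign = (−1)^293 = -1.

-1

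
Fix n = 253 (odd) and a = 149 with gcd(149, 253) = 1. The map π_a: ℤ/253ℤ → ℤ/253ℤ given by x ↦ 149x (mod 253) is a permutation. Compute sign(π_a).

+1

Start at x=210: 210 → 171 → 179 → 106 → 108 → 153 → 27 → … (one orbit).
Decompose π into cycles: lengths [110, 110, 22, 10, 1] (5 cycles, including the fixed point 0).
253 − 5 = 248 transpositions; sign(π) = (−1)^248 = +1.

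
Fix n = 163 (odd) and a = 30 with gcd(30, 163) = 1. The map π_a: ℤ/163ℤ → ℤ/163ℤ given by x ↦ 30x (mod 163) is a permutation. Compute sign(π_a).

Trace 125: π^k(125) = [125, 1, 30, 85, 105, 53, 123] for k=0..6.
π_30 has 10 disjoint cycles with lengths [18, 18, 18, 18, 18, 18, 18, 18, 18, 1] on {0,…,162}.
n − c = 163 − 10 = 153; sign = (−1)^153 = -1.
The Jacobi symbol (30|163) = -1 (Zolotarev) agrees.

-1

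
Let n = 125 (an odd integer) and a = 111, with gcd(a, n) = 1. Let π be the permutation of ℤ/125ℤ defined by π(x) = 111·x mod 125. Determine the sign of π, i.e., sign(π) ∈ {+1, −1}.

+1

Start at x=1: 1 → 111 → 71 → 6 → 41 → 51 → 36 → … (one orbit).
Decompose π into cycles: lengths [25, 25, 25, 25, 5, 5, 5, 5, 1, 1, 1, 1, 1] (13 cycles, including the fixed point 0).
sign(π) = (−1)^{n − #cycles} = (−1)^{125−13} = (−1)^112 = +1.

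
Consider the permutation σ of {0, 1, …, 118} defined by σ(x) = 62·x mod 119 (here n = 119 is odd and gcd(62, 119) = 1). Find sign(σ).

+1

Orbit of 15 under x↦62x: [15, 97, 64, 41, 43, 48, 1]… (length divides ord_119(62)).
11 cycles of lengths [16, 16, 16, 16, 16, 16, 16, 2, 2, 2, 1].
With 11 cycles on 119 points, sign = (−1)^{119−11} = +1.
(62|119)_J = +1 (Zolotarev's lemma cross-check).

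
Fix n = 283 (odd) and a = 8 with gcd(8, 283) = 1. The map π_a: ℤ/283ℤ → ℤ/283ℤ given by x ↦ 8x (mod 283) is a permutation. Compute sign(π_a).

Trace 149: π^k(149) = [149, 60, 197, 161, 156, 116, 79] for k=0..6.
Cycle lengths of π_8 on ℤ/283ℤ: [94, 94, 94, 1]; 4 cycles in total.
283 − 4 = 279 transpositions; sign(π) = (−1)^279 = -1.

-1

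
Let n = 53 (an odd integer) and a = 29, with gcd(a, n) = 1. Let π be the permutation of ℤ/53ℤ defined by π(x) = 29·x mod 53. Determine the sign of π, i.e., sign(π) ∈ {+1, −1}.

Start at x=17: 17 → 16 → 40 → 47 → 38 → 42 → 52 → … (one orbit).
π_29 has 3 disjoint cycles with lengths [26, 26, 1] on {0,…,52}.
With 3 cycles on 53 points, sign = (−1)^{53−3} = +1.
Check: (29/53) = +1 by Zolotarev.

+1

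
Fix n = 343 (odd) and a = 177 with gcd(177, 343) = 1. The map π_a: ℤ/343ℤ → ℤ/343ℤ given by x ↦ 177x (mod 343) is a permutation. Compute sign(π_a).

Trace 324: π^k(324) = [324, 67, 197, 226, 214, 148, 128] for k=0..6.
The orbit structure of x ↦ 177x mod 343: 31 orbits of sizes [21, 21, 21, 21, 21, 21, 21, 21, 21, 21, 21, 21, 21, 21, 3, 3, 3, 3, 3, 3, 3, 3, 3, 3, 3, 3, 3, 3, 3, 3, 1].
Σ(ℓ_i−1) = 343−31 = 312; sign = (−1)^312 = +1.

+1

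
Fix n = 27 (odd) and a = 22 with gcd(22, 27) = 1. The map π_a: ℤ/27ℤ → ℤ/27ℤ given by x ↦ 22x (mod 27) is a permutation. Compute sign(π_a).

+1

Trace 4: π^k(4) = [4, 7, 19, 13, 16, 1, 22] for k=0..6.
Decompose π into cycles: lengths [9, 9, 3, 3, 1, 1, 1] (7 cycles, including the fixed point 0).
n − c = 27 − 7 = 20; sign = (−1)^20 = +1.
Zolotarev: (22|27) = +1, matching the cycle-count sign.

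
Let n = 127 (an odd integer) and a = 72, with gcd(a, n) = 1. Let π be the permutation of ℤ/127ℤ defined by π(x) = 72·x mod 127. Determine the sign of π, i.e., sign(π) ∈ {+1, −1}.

Orbit of 82 under x↦72x: [82, 62, 19, 98, 71, 32, 18]… (length divides ord_127(72)).
Decompose π into cycles: lengths [63, 63, 1] (3 cycles, including the fixed point 0).
Σ(ℓ_i−1) = 127−3 = 124; sign = (−1)^124 = +1.

+1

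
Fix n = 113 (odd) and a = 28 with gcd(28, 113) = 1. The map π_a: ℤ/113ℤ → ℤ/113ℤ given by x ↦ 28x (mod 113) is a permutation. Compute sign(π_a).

Orbit of 109 under x↦28x: [109, 1, 28, 106, 30, 49, 16]… (length divides ord_113(28)).
Cycle type of π: 7×16 + 1; total 17 cycles.
n − c = 113 − 17 = 96; sign = (−1)^96 = +1.

+1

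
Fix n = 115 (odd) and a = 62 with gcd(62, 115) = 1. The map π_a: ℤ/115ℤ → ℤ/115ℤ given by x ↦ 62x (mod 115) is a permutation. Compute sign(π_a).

Trace 31: π^k(31) = [31, 82, 24, 108, 26, 2, 9] for k=0..6.
The orbit structure of x ↦ 62x mod 115: 6 orbits of sizes [44, 44, 11, 11, 4, 1].
115 − 6 = 109 transpositions; sign(π) = (−1)^109 = -1.
The Jacobi symbol (62|115) = -1 (Zolotarev) agrees.

-1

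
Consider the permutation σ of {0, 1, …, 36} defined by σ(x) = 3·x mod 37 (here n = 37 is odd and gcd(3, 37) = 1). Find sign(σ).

+1

Orbit of 36 under x↦3x: [36, 34, 28, 10, 30, 16, 11]… (length divides ord_37(3)).
Cycle lengths of π_3 on ℤ/37ℤ: [18, 18, 1]; 3 cycles in total.
37 − 3 = 34 transpositions; sign(π) = (−1)^34 = +1.
Zolotarev: (3|37) = +1, matching the cycle-count sign.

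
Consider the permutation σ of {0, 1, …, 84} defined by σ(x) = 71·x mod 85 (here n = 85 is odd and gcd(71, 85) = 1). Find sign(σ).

Start at x=61: 61 → 81 → 56 → 66 → 11 → 16 → 31 → … (one orbit).
π_71 has 10 disjoint cycles with lengths [16, 16, 16, 16, 16, 1, 1, 1, 1, 1] on {0,…,84}.
Σ(ℓ_i−1) = 85−10 = 75; sign = (−1)^75 = -1.
(71|85)_J = -1 (Zolotarev's lemma cross-check).

-1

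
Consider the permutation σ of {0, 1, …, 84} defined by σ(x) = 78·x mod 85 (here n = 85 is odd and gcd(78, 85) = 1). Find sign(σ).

Trace 22: π^k(22) = [22, 16, 58, 19, 37, 81, 28] for k=0..6.
Decompose π into cycles: lengths [16, 16, 16, 16, 16, 4, 1] (7 cycles, including the fixed point 0).
sign(π) = (−1)^{n − #cycles} = (−1)^{85−7} = (−1)^78 = +1.
The Jacobi symbol (78|85) = +1 (Zolotarev) agrees.

+1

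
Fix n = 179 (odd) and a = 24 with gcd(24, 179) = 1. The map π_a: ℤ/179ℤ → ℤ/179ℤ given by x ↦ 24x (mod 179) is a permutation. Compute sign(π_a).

-1

Orbit of 5 under x↦24x: [5, 120, 16, 26, 87, 119, 171]… (length divides ord_179(24)).
Cycle type of π: 178 + 1; total 2 cycles.
179 − 2 = 177 transpositions; sign(π) = (−1)^177 = -1.
Check: (24/179) = -1 by Zolotarev.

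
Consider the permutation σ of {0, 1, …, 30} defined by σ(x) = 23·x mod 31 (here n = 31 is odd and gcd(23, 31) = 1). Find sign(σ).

-1

Orbit of 4 under x↦23x: [4, 30, 8, 29, 16, 27, 1]… (length divides ord_31(23)).
Cycle lengths of π_23 on ℤ/31ℤ: [10, 10, 10, 1]; 4 cycles in total.
4 cycles on 31: each ℓ→(−1)^(ℓ−1), product (−1)^27 = -1.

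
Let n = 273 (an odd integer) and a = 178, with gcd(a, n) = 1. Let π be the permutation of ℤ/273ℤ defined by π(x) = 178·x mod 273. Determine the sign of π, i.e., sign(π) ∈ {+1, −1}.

Orbit of 178 under x↦178x: [178, 16, 118, 256, 250, 1]… (length divides ord_273(178)).
Cycle lengths of π_178 on ℤ/273ℤ: [6, 6, 6, 6, 6, 6, 6, 6, 6, 6, 6, 6, 6, 6, 6, 6, 6, 6, 6, 6, 6, 6, 6, 6, 6, 6, 6, 6, 6, 6, 6, 6, 6, 6, 6, 6, 6, 6, 6, 3, 3, 3, 3, 3, 3, 3, 3, 3, 3, 3, 3, 1, 1, 1]; 54 cycles in total.
n − c = 273 − 54 = 219; sign = (−1)^219 = -1.

-1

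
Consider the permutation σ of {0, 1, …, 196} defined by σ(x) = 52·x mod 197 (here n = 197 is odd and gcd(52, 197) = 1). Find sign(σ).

-1

Start at x=26: 26 → 170 → 172 → 79 → 168 → 68 → 187 → … (one orbit).
2 cycles of lengths [196, 1].
2 cycles on 197: each ℓ→(−1)^(ℓ−1), product (−1)^195 = -1.
Check: (52/197) = -1 by Zolotarev.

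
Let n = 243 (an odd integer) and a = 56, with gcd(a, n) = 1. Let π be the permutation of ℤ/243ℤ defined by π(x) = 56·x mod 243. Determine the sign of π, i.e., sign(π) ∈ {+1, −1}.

Orbit of 194 under x↦56x: [194, 172, 155, 175, 80, 106, 104]… (length divides ord_243(56)).
6 cycles of lengths [162, 54, 18, 6, 2, 1].
Σ(ℓ_i−1) = 243−6 = 237; sign = (−1)^237 = -1.
Zolotarev: (56|243) = -1, matching the cycle-count sign.

-1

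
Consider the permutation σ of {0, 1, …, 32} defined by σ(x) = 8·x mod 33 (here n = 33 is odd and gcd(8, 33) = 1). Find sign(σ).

Start at x=25: 25 → 2 → 16 → 29 → 1 → 8 → 31 → … (one orbit).
π_8 has 5 disjoint cycles with lengths [10, 10, 10, 2, 1] on {0,…,32}.
With 5 cycles on 33 points, sign = (−1)^{33−5} = +1.

+1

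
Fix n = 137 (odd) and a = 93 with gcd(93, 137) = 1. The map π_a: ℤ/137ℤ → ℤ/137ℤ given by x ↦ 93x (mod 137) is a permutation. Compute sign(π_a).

Trace 15: π^k(15) = [15, 25, 133, 39, 65, 17, 74] for k=0..6.
π_93 has 3 disjoint cycles with lengths [68, 68, 1] on {0,…,136}.
n − c = 137 − 3 = 134; sign = (−1)^134 = +1.

+1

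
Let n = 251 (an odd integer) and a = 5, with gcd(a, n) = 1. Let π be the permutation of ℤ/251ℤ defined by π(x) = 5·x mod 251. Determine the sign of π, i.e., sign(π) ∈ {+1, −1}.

Trace 211: π^k(211) = [211, 51, 4, 20, 100, 249, 241] for k=0..6.
π_5 has 11 disjoint cycles with lengths [25, 25, 25, 25, 25, 25, 25, 25, 25, 25, 1] on {0,…,250}.
11 cycles on 251: each ℓ→(−1)^(ℓ−1), product (−1)^240 = +1.

+1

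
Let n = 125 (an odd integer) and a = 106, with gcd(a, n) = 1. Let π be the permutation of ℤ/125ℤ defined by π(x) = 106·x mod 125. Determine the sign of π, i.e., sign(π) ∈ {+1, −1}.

+1

Trace 26: π^k(26) = [26, 6, 11, 41, 96, 51, 31] for k=0..6.
The orbit structure of x ↦ 106x mod 125: 13 orbits of sizes [25, 25, 25, 25, 5, 5, 5, 5, 1, 1, 1, 1, 1].
Σ(ℓ_i−1) = 125−13 = 112; sign = (−1)^112 = +1.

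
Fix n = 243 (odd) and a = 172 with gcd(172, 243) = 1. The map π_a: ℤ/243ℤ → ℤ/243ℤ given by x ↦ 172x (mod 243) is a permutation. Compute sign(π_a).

+1

Trace 235: π^k(235) = [235, 82, 10, 19, 109, 37, 46] for k=0..6.
Cycle type of π: 27×6 + 9×6 + 3×6 + 1×9; total 27 cycles.
243 − 27 = 216 transpositions; sign(π) = (−1)^216 = +1.
The Jacobi symbol (172|243) = +1 (Zolotarev) agrees.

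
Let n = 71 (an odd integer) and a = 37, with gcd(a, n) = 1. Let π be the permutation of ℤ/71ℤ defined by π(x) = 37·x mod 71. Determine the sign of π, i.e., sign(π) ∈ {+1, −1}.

Trace 20: π^k(20) = [20, 30, 45, 32, 48, 1, 37] for k=0..6.
Cycle lengths of π_37 on ℤ/71ℤ: [7, 7, 7, 7, 7, 7, 7, 7, 7, 7, 1]; 11 cycles in total.
11 cycles on 71: each ℓ→(−1)^(ℓ−1), product (−1)^60 = +1.
Via Zolotarev, sign(π_{37}) = (37|71) = +1.

+1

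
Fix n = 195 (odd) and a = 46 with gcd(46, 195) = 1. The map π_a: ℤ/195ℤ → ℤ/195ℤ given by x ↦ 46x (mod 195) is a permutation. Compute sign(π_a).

Trace 151: π^k(151) = [151, 121, 106, 1, 46, 166, 31] for k=0..6.
The orbit structure of x ↦ 46x mod 195: 30 orbits of sizes [12, 12, 12, 12, 12, 12, 12, 12, 12, 12, 12, 12, 12, 12, 12, 1, 1, 1, 1, 1, 1, 1, 1, 1, 1, 1, 1, 1, 1, 1].
With 30 cycles on 195 points, sign = (−1)^{195−30} = -1.
The Jacobi symbol (46|195) = -1 (Zolotarev) agrees.

-1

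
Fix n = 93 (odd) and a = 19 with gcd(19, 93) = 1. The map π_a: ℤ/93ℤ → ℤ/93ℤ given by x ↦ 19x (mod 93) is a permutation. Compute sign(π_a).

+1

Orbit of 16 under x↦19x: [16, 25, 10, 4, 76, 49, 1]… (length divides ord_93(19)).
9 cycles of lengths [15, 15, 15, 15, 15, 15, 1, 1, 1].
sign(π) = (−1)^{n − #cycles} = (−1)^{93−9} = (−1)^84 = +1.
(19|93)_J = +1 (Zolotarev's lemma cross-check).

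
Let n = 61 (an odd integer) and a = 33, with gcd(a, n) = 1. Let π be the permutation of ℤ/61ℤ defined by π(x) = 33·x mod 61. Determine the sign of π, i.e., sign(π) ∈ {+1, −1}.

Start at x=60: 60 → 28 → 9 → 53 → 41 → 11 → 58 → … (one orbit).
The orbit structure of x ↦ 33x mod 61: 4 orbits of sizes [20, 20, 20, 1].
4 cycles on 61: each ℓ→(−1)^(ℓ−1), product (−1)^57 = -1.
Via Zolotarev, sign(π_{33}) = (33|61) = -1.

-1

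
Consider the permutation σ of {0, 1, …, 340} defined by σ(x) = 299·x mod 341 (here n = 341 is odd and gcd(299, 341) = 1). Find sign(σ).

-1

Orbit of 250 under x↦299x: [250, 71, 87, 97, 18, 267, 39]… (length divides ord_341(299)).
The orbit structure of x ↦ 299x mod 341: 14 orbits of sizes [30, 30, 30, 30, 30, 30, 30, 30, 30, 30, 15, 15, 10, 1].
Σ(ℓ_i−1) = 341−14 = 327; sign = (−1)^327 = -1.
(299|341)_J = -1 (Zolotarev's lemma cross-check).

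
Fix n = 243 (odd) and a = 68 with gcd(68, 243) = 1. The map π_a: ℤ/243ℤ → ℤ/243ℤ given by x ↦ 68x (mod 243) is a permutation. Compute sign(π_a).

Trace 19: π^k(19) = [19, 77, 133, 53, 202, 128, 199] for k=0..6.
π_68 has 6 disjoint cycles with lengths [162, 54, 18, 6, 2, 1] on {0,…,242}.
243 − 6 = 237 transpositions; sign(π) = (−1)^237 = -1.

-1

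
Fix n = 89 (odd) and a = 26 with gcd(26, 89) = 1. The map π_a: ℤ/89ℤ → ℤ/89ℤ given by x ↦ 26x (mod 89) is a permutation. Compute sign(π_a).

Orbit of 84 under x↦26x: [84, 48, 2, 52, 17, 86, 11]… (length divides ord_89(26)).
The orbit structure of x ↦ 26x mod 89: 2 orbits of sizes [88, 1].
89 − 2 = 87 transpositions; sign(π) = (−1)^87 = -1.

-1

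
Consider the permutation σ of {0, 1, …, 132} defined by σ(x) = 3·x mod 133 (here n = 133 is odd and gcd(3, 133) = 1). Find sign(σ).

Orbit of 3 under x↦3x: [3, 9, 27, 81, 110, 64, 59]… (length divides ord_133(3)).
Decompose π into cycles: lengths [18, 18, 18, 18, 18, 18, 18, 6, 1] (9 cycles, including the fixed point 0).
With 9 cycles on 133 points, sign = (−1)^{133−9} = +1.
Zolotarev: (3|133) = +1, matching the cycle-count sign.

+1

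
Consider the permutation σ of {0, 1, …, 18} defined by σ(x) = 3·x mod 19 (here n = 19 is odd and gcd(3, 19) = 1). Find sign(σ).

Orbit of 16 under x↦3x: [16, 10, 11, 14, 4, 12, 17]… (length divides ord_19(3)).
π_3 has 2 disjoint cycles with lengths [18, 1] on {0,…,18}.
19 − 2 = 17 transpositions; sign(π) = (−1)^17 = -1.
The Jacobi symbol (3|19) = -1 (Zolotarev) agrees.

-1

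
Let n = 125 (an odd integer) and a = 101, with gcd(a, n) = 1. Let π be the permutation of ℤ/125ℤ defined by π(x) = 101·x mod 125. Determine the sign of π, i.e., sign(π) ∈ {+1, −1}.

Trace 1: π^k(1) = [1, 101, 76, 51, 26] for k=0..4.
45 cycles of lengths [5, 5, 5, 5, 5, 5, 5, 5, 5, 5, 5, 5, 5, 5, 5, 5, 5, 5, 5, 5, 1, 1, 1, 1, 1, 1, 1, 1, 1, 1, 1, 1, 1, 1, 1, 1, 1, 1, 1, 1, 1, 1, 1, 1, 1].
sign(π) = (−1)^{n − #cycles} = (−1)^{125−45} = (−1)^80 = +1.

+1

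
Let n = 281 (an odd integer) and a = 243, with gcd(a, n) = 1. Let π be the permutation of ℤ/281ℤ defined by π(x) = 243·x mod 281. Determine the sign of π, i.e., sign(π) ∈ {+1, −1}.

Orbit of 202 under x↦243x: [202, 192, 10, 182, 109, 73, 36]… (length divides ord_281(243)).
Cycle lengths of π_243 on ℤ/281ℤ: [56, 56, 56, 56, 56, 1]; 6 cycles in total.
Σ(ℓ_i−1) = 281−6 = 275; sign = (−1)^275 = -1.
Via Zolotarev, sign(π_{243}) = (243|281) = -1.

-1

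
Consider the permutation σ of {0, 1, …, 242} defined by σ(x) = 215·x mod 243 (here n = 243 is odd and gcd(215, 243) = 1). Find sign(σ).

-1

Start at x=242: 242 → 28 → 188 → 82 → 134 → 136 → 80 → … (one orbit).
Cycle type of π: 18×9 + 6×9 + 2×13 + 1; total 32 cycles.
32 cycles on 243: each ℓ→(−1)^(ℓ−1), product (−1)^211 = -1.
Check: (215/243) = -1 by Zolotarev.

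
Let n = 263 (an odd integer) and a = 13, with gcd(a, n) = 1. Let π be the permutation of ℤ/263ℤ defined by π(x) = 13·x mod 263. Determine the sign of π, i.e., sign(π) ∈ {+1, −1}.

+1

Orbit of 44 under x↦13x: [44, 46, 72, 147, 70, 121, 258]… (length divides ord_263(13)).
π_13 has 3 disjoint cycles with lengths [131, 131, 1] on {0,…,262}.
3 cycles on 263: each ℓ→(−1)^(ℓ−1), product (−1)^260 = +1.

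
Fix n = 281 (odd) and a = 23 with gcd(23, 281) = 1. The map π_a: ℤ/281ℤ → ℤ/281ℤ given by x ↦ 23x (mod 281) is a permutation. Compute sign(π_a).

Trace 130: π^k(130) = [130, 180, 206, 242, 227, 163, 96] for k=0..6.
Decompose π into cycles: lengths [280, 1] (2 cycles, including the fixed point 0).
281 − 2 = 279 transpositions; sign(π) = (−1)^279 = -1.
The Jacobi symbol (23|281) = -1 (Zolotarev) agrees.

-1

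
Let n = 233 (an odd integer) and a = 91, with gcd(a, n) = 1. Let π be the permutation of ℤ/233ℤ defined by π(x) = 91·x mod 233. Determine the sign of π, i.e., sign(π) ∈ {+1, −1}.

+1

Start at x=170: 170 → 92 → 217 → 175 → 81 → 148 → 187 → … (one orbit).
Cycle lengths of π_91 on ℤ/233ℤ: [58, 58, 58, 58, 1]; 5 cycles in total.
With 5 cycles on 233 points, sign = (−1)^{233−5} = +1.
Via Zolotarev, sign(π_{91}) = (91|233) = +1.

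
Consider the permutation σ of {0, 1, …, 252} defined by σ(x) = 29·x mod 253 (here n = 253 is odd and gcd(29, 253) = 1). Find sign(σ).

Trace 2: π^k(2) = [2, 58, 164, 202, 39, 119, 162] for k=0..6.
π_29 has 6 disjoint cycles with lengths [110, 110, 11, 11, 10, 1] on {0,…,252}.
With 6 cycles on 253 points, sign = (−1)^{253−6} = -1.

-1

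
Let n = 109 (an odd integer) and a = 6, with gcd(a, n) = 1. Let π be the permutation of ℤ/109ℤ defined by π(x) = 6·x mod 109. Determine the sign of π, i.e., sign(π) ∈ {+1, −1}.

-1

Trace 25: π^k(25) = [25, 41, 28, 59, 27, 53, 100] for k=0..6.
2 cycles of lengths [108, 1].
With 2 cycles on 109 points, sign = (−1)^{109−2} = -1.
(6|109)_J = -1 (Zolotarev's lemma cross-check).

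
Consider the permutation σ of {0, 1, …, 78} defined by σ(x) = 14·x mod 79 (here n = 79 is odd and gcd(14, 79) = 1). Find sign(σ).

Trace 18: π^k(18) = [18, 15, 52, 17, 1, 14, 38] for k=0..6.
Cycle lengths of π_14 on ℤ/79ℤ: [26, 26, 26, 1]; 4 cycles in total.
sign(π) = (−1)^{n − #cycles} = (−1)^{79−4} = (−1)^75 = -1.
Zolotarev: (14|79) = -1, matching the cycle-count sign.

-1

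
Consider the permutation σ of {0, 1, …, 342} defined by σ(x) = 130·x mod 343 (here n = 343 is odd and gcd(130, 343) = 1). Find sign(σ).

+1

Orbit of 2 under x↦130x: [2, 260, 186, 170, 148, 32, 44]… (length divides ord_343(130)).
The orbit structure of x ↦ 130x mod 343: 7 orbits of sizes [147, 147, 21, 21, 3, 3, 1].
With 7 cycles on 343 points, sign = (−1)^{343−7} = +1.
(130|343)_J = +1 (Zolotarev's lemma cross-check).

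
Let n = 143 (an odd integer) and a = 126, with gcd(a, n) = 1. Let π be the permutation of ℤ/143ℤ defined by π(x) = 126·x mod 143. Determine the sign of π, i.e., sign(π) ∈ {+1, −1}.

Orbit of 27 under x↦126x: [27, 113, 81, 53, 100, 16, 14]… (length divides ord_143(126)).
Cycle lengths of π_126 on ℤ/143ℤ: [15, 15, 15, 15, 15, 15, 15, 15, 5, 5, 3, 3, 3, 3, 1]; 15 cycles in total.
n − c = 143 − 15 = 128; sign = (−1)^128 = +1.
Check: (126/143) = +1 by Zolotarev.

+1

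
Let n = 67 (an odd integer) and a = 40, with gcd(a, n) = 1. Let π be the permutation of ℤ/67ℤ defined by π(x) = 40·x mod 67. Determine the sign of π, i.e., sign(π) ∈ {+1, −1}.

+1

Trace 24: π^k(24) = [24, 22, 9, 25, 62, 1, 40] for k=0..6.
Cycle lengths of π_40 on ℤ/67ℤ: [11, 11, 11, 11, 11, 11, 1]; 7 cycles in total.
sign(π) = (−1)^{n − #cycles} = (−1)^{67−7} = (−1)^60 = +1.
Check: (40/67) = +1 by Zolotarev.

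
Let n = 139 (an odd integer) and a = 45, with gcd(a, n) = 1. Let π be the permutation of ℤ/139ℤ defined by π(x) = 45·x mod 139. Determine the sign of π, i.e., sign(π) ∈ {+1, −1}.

+1

Orbit of 77 under x↦45x: [77, 129, 106, 44, 34, 1, 45]… (length divides ord_139(45)).
Cycle lengths of π_45 on ℤ/139ℤ: [23, 23, 23, 23, 23, 23, 1]; 7 cycles in total.
sign(π) = (−1)^{n − #cycles} = (−1)^{139−7} = (−1)^132 = +1.
Check: (45/139) = +1 by Zolotarev.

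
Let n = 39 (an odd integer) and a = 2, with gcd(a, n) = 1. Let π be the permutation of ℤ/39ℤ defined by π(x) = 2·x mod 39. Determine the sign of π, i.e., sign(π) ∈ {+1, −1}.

Start at x=4: 4 → 8 → 16 → 32 → 25 → 11 → 22 → … (one orbit).
Cycle lengths of π_2 on ℤ/39ℤ: [12, 12, 12, 2, 1]; 5 cycles in total.
sign(π) = (−1)^{n − #cycles} = (−1)^{39−5} = (−1)^34 = +1.
Zolotarev: (2|39) = +1, matching the cycle-count sign.

+1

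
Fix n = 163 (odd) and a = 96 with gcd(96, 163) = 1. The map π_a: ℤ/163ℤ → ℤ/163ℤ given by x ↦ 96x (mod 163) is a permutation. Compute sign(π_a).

Orbit of 55 under x↦96x: [55, 64, 113, 90, 1, 96, 88]… (length divides ord_163(96)).
Cycle lengths of π_96 on ℤ/163ℤ: [81, 81, 1]; 3 cycles in total.
sign(π) = (−1)^{n − #cycles} = (−1)^{163−3} = (−1)^160 = +1.
Via Zolotarev, sign(π_{96}) = (96|163) = +1.

+1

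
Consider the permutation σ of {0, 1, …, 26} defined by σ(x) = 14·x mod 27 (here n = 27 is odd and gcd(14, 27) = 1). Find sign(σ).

Trace 7: π^k(7) = [7, 17, 22, 11, 19, 23, 25] for k=0..6.
Decompose π into cycles: lengths [18, 6, 2, 1] (4 cycles, including the fixed point 0).
sign(π) = (−1)^{n − #cycles} = (−1)^{27−4} = (−1)^23 = -1.
Check: (14/27) = -1 by Zolotarev.

-1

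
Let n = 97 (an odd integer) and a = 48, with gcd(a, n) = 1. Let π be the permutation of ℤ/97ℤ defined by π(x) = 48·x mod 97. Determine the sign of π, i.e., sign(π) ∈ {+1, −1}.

Orbit of 61 under x↦48x: [61, 18, 88, 53, 22, 86, 54]… (length divides ord_97(48)).
The orbit structure of x ↦ 48x mod 97: 3 orbits of sizes [48, 48, 1].
sign(π) = (−1)^{n − #cycles} = (−1)^{97−3} = (−1)^94 = +1.
(48|97)_J = +1 (Zolotarev's lemma cross-check).

+1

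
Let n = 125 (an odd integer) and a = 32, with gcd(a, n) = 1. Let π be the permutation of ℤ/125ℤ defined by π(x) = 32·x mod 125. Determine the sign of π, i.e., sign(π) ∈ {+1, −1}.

-1

Trace 18: π^k(18) = [18, 76, 57, 74, 118, 26, 82] for k=0..6.
The orbit structure of x ↦ 32x mod 125: 12 orbits of sizes [20, 20, 20, 20, 20, 4, 4, 4, 4, 4, 4, 1].
12 cycles on 125: each ℓ→(−1)^(ℓ−1), product (−1)^113 = -1.
Via Zolotarev, sign(π_{32}) = (32|125) = -1.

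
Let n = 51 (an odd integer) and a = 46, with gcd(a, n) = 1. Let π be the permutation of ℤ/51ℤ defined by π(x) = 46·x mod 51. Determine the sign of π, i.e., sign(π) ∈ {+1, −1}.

-1

Orbit of 22 under x↦46x: [22, 43, 40, 4, 31, 49, 10]… (length divides ord_51(46)).
π_46 has 6 disjoint cycles with lengths [16, 16, 16, 1, 1, 1] on {0,…,50}.
Σ(ℓ_i−1) = 51−6 = 45; sign = (−1)^45 = -1.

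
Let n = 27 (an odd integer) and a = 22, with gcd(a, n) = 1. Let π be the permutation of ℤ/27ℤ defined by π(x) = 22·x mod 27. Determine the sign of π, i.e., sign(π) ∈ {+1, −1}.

Orbit of 16 under x↦22x: [16, 1, 22, 25, 10, 4, 7]… (length divides ord_27(22)).
π_22 has 7 disjoint cycles with lengths [9, 9, 3, 3, 1, 1, 1] on {0,…,26}.
With 7 cycles on 27 points, sign = (−1)^{27−7} = +1.
Check: (22/27) = +1 by Zolotarev.

+1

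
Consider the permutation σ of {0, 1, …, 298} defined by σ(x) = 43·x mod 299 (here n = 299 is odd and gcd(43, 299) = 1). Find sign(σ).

-1

Start at x=209: 209 → 17 → 133 → 38 → 139 → 296 → 170 → … (one orbit).
Cycle type of π: 66×4 + 22 + 6×2 + 1; total 8 cycles.
299 − 8 = 291 transpositions; sign(π) = (−1)^291 = -1.
(43|299)_J = -1 (Zolotarev's lemma cross-check).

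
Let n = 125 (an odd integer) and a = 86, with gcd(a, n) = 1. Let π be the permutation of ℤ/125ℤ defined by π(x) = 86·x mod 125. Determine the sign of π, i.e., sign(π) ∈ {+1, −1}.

Trace 101: π^k(101) = [101, 61, 121, 31, 41, 26, 111] for k=0..6.
13 cycles of lengths [25, 25, 25, 25, 5, 5, 5, 5, 1, 1, 1, 1, 1].
With 13 cycles on 125 points, sign = (−1)^{125−13} = +1.
Zolotarev: (86|125) = +1, matching the cycle-count sign.

+1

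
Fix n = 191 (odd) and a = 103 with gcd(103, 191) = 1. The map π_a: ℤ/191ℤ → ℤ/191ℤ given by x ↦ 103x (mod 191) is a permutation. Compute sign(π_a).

Orbit of 64 under x↦103x: [64, 98, 162, 69, 40, 109, 149]… (length divides ord_191(103)).
Decompose π into cycles: lengths [95, 95, 1] (3 cycles, including the fixed point 0).
sign(π) = (−1)^{n − #cycles} = (−1)^{191−3} = (−1)^188 = +1.
Check: (103/191) = +1 by Zolotarev.

+1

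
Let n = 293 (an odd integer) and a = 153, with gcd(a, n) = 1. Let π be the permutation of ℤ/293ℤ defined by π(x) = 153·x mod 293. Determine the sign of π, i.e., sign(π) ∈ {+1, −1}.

Start at x=237: 237 → 222 → 271 → 150 → 96 → 38 → 247 → … (one orbit).
Cycle type of π: 146×2 + 1; total 3 cycles.
Σ(ℓ_i−1) = 293−3 = 290; sign = (−1)^290 = +1.

+1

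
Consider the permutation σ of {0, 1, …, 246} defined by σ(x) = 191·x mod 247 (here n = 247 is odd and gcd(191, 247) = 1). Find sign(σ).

+1

Trace 172: π^k(172) = [172, 1, 191] for k=0..2.
Cycle lengths of π_191 on ℤ/247ℤ: [3, 3, 3, 3, 3, 3, 3, 3, 3, 3, 3, 3, 3, 3, 3, 3, 3, 3, 3, 3, 3, 3, 3, 3, 3, 3, 3, 3, 3, 3, 3, 3, 3, 3, 3, 3, 3, 3, 3, 3, 3, 3, 3, 3, 3, 3, 3, 3, 3, 3, 3, 3, 3, 3, 3, 3, 3, 3, 3, 3, 3, 3, 3, 3, 3, 3, 3, 3, 3, 3, 3, 3, 3, 3, 3, 3, 1, 1, 1, 1, 1, 1, 1, 1, 1, 1, 1, 1, 1, 1, 1, 1, 1, 1, 1]; 95 cycles in total.
sign(π) = (−1)^{n − #cycles} = (−1)^{247−95} = (−1)^152 = +1.
Via Zolotarev, sign(π_{191}) = (191|247) = +1.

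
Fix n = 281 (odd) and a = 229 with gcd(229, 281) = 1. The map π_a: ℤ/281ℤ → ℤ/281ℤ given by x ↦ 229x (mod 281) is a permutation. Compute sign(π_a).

Trace 45: π^k(45) = [45, 189, 7, 198, 101, 87, 253] for k=0..6.
The orbit structure of x ↦ 229x mod 281: 2 orbits of sizes [280, 1].
n − c = 281 − 2 = 279; sign = (−1)^279 = -1.
Zolotarev: (229|281) = -1, matching the cycle-count sign.

-1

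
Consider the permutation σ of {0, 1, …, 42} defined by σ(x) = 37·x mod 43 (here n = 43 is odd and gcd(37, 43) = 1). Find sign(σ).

-1

Start at x=7: 7 → 1 → 37 → 36 → 42 → 6 → 7 (one orbit).
Decompose π into cycles: lengths [6, 6, 6, 6, 6, 6, 6, 1] (8 cycles, including the fixed point 0).
8 cycles on 43: each ℓ→(−1)^(ℓ−1), product (−1)^35 = -1.
The Jacobi symbol (37|43) = -1 (Zolotarev) agrees.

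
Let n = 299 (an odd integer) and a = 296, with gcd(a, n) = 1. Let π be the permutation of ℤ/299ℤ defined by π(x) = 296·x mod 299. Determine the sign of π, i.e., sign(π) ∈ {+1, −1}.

-1

Start at x=160: 160 → 118 → 244 → 165 → 103 → 289 → 30 → … (one orbit).
π_296 has 8 disjoint cycles with lengths [66, 66, 66, 66, 22, 6, 6, 1] on {0,…,298}.
Σ(ℓ_i−1) = 299−8 = 291; sign = (−1)^291 = -1.
Via Zolotarev, sign(π_{296}) = (296|299) = -1.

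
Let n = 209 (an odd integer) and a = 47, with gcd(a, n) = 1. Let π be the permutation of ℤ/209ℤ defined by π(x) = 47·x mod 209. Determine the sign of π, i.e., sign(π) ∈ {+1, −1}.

Orbit of 119 under x↦47x: [119, 159, 158, 111, 201, 42, 93]… (length divides ord_209(47)).
Cycle type of π: 45×4 + 9×2 + 5×2 + 1; total 9 cycles.
sign(π) = (−1)^{n − #cycles} = (−1)^{209−9} = (−1)^200 = +1.
(47|209)_J = +1 (Zolotarev's lemma cross-check).

+1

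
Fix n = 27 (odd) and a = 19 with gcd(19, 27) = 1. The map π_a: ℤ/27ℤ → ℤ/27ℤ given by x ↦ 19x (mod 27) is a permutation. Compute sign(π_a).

+1

Start at x=1: 1 → 19 → 10 → 1 (one orbit).
Decompose π into cycles: lengths [3, 3, 3, 3, 3, 3, 1, 1, 1, 1, 1, 1, 1, 1, 1] (15 cycles, including the fixed point 0).
27 − 15 = 12 transpositions; sign(π) = (−1)^12 = +1.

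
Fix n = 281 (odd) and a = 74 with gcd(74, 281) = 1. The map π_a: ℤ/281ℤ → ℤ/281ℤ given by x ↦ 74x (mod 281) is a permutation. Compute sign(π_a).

Trace 102: π^k(102) = [102, 242, 205, 277, 266, 14, 193] for k=0..6.
2 cycles of lengths [280, 1].
With 2 cycles on 281 points, sign = (−1)^{281−2} = -1.
Check: (74/281) = -1 by Zolotarev.

-1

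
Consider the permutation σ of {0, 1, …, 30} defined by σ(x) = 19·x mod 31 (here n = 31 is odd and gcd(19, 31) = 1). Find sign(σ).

Start at x=5: 5 → 2 → 7 → 9 → 16 → 25 → 10 → … (one orbit).
Cycle type of π: 15×2 + 1; total 3 cycles.
3 cycles on 31: each ℓ→(−1)^(ℓ−1), product (−1)^28 = +1.

+1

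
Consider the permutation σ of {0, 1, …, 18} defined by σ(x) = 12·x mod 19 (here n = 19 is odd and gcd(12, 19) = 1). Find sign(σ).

-1

Orbit of 1 under x↦12x: [1, 12, 11, 18, 7, 8]… (length divides ord_19(12)).
π_12 has 4 disjoint cycles with lengths [6, 6, 6, 1] on {0,…,18}.
4 cycles on 19: each ℓ→(−1)^(ℓ−1), product (−1)^15 = -1.
Zolotarev: (12|19) = -1, matching the cycle-count sign.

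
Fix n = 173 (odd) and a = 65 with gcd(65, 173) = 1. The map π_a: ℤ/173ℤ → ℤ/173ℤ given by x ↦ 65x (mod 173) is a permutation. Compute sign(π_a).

Start at x=125: 125 → 167 → 129 → 81 → 75 → 31 → 112 → … (one orbit).
The orbit structure of x ↦ 65x mod 173: 2 orbits of sizes [172, 1].
Σ(ℓ_i−1) = 173−2 = 171; sign = (−1)^171 = -1.
Via Zolotarev, sign(π_{65}) = (65|173) = -1.

-1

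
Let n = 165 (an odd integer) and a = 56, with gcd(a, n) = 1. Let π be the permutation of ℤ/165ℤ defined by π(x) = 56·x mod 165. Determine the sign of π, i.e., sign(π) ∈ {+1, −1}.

Orbit of 1 under x↦56x: [1, 56]… (length divides ord_165(56)).
π_56 has 110 disjoint cycles with lengths [2, 2, 2, 2, 2, 2, 2, 2, 2, 2, 2, 2, 2, 2, 2, 2, 2, 2, 2, 2, 2, 2, 2, 2, 2, 2, 2, 2, 2, 2, 2, 2, 2, 2, 2, 2, 2, 2, 2, 2, 2, 2, 2, 2, 2, 2, 2, 2, 2, 2, 2, 2, 2, 2, 2, 1, 1, 1, 1, 1, 1, 1, 1, 1, 1, 1, 1, 1, 1, 1, 1, 1, 1, 1, 1, 1, 1, 1, 1, 1, 1, 1, 1, 1, 1, 1, 1, 1, 1, 1, 1, 1, 1, 1, 1, 1, 1, 1, 1, 1, 1, 1, 1, 1, 1, 1, 1, 1, 1, 1] on {0,…,164}.
n − c = 165 − 110 = 55; sign = (−1)^55 = -1.

-1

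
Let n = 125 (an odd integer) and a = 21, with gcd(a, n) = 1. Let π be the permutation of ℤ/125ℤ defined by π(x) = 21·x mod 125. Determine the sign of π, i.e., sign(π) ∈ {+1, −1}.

+1

Trace 56: π^k(56) = [56, 51, 71, 116, 61, 31, 26] for k=0..6.
Decompose π into cycles: lengths [25, 25, 25, 25, 5, 5, 5, 5, 1, 1, 1, 1, 1] (13 cycles, including the fixed point 0).
Σ(ℓ_i−1) = 125−13 = 112; sign = (−1)^112 = +1.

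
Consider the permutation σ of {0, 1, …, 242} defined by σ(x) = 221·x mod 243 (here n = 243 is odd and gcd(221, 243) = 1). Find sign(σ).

Orbit of 97 under x↦221x: [97, 53, 49, 137, 145, 212, 196]… (length divides ord_243(221)).
Cycle lengths of π_221 on ℤ/243ℤ: [162, 54, 18, 6, 2, 1]; 6 cycles in total.
Σ(ℓ_i−1) = 243−6 = 237; sign = (−1)^237 = -1.

-1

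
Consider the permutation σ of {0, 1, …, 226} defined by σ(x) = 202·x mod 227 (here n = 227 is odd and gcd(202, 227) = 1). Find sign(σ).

-1

Trace 134: π^k(134) = [134, 55, 214, 98, 47, 187, 92] for k=0..6.
2 cycles of lengths [226, 1].
sign(π) = (−1)^{n − #cycles} = (−1)^{227−2} = (−1)^225 = -1.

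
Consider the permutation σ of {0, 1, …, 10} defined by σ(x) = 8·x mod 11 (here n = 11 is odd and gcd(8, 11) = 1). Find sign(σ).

-1

Orbit of 6 under x↦8x: [6, 4, 10, 3, 2, 5, 7]… (length divides ord_11(8)).
Cycle type of π: 10 + 1; total 2 cycles.
With 2 cycles on 11 points, sign = (−1)^{11−2} = -1.
The Jacobi symbol (8|11) = -1 (Zolotarev) agrees.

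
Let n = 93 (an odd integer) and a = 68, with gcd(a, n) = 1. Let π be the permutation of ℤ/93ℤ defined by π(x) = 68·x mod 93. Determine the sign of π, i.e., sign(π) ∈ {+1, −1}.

Orbit of 92 under x↦68x: [92, 25, 26, 1, 68, 67]… (length divides ord_93(68)).
Decompose π into cycles: lengths [6, 6, 6, 6, 6, 6, 6, 6, 6, 6, 6, 6, 6, 6, 6, 2, 1] (17 cycles, including the fixed point 0).
93 − 17 = 76 transpositions; sign(π) = (−1)^76 = +1.

+1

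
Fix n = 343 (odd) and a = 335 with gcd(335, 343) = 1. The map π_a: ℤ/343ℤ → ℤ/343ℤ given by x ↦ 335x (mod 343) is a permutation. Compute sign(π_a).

-1

Start at x=43: 43 → 342 → 8 → 279 → 169 → 20 → 183 → … (one orbit).
10 cycles of lengths [98, 98, 98, 14, 14, 14, 2, 2, 2, 1].
10 cycles on 343: each ℓ→(−1)^(ℓ−1), product (−1)^333 = -1.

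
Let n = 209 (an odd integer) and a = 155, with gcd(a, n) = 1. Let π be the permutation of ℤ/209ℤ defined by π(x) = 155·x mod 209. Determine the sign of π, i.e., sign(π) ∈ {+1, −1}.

Start at x=144: 144 → 166 → 23 → 12 → 188 → 89 → 1 → … (one orbit).
Decompose π into cycles: lengths [18, 18, 18, 18, 18, 18, 18, 18, 18, 18, 18, 1, 1, 1, 1, 1, 1, 1, 1, 1, 1, 1] (22 cycles, including the fixed point 0).
22 cycles on 209: each ℓ→(−1)^(ℓ−1), product (−1)^187 = -1.

-1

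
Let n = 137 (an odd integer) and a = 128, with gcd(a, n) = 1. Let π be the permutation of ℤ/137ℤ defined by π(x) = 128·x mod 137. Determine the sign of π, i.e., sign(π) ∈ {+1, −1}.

Trace 14: π^k(14) = [14, 11, 38, 69, 64, 109, 115] for k=0..6.
Cycle lengths of π_128 on ℤ/137ℤ: [68, 68, 1]; 3 cycles in total.
137 − 3 = 134 transpositions; sign(π) = (−1)^134 = +1.

+1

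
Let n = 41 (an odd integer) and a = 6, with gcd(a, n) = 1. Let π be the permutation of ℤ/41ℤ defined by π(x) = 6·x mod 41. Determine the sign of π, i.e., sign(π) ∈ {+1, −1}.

-1

Trace 30: π^k(30) = [30, 16, 14, 2, 12, 31, 22] for k=0..6.
π_6 has 2 disjoint cycles with lengths [40, 1] on {0,…,40}.
41 − 2 = 39 transpositions; sign(π) = (−1)^39 = -1.
Check: (6/41) = -1 by Zolotarev.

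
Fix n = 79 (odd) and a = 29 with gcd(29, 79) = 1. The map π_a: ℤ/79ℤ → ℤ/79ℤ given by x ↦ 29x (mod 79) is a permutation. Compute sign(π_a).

-1

Orbit of 28 under x↦29x: [28, 22, 6, 16, 69, 26, 43]… (length divides ord_79(29)).
The orbit structure of x ↦ 29x mod 79: 2 orbits of sizes [78, 1].
sign(π) = (−1)^{n − #cycles} = (−1)^{79−2} = (−1)^77 = -1.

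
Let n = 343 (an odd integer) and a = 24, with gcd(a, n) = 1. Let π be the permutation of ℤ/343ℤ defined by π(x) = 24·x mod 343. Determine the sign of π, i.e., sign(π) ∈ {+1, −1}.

Trace 80: π^k(80) = [80, 205, 118, 88, 54, 267, 234] for k=0..6.
Cycle lengths of π_24 on ℤ/343ℤ: [294, 42, 6, 1]; 4 cycles in total.
With 4 cycles on 343 points, sign = (−1)^{343−4} = -1.

-1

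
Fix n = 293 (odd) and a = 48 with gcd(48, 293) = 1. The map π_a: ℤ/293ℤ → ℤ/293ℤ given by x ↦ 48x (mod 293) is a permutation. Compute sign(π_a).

-1

Trace 204: π^k(204) = [204, 123, 44, 61, 291, 197, 80] for k=0..6.
Cycle lengths of π_48 on ℤ/293ℤ: [292, 1]; 2 cycles in total.
2 cycles on 293: each ℓ→(−1)^(ℓ−1), product (−1)^291 = -1.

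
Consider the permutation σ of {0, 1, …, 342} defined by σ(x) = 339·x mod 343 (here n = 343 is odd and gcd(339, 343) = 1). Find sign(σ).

Start at x=103: 103 → 274 → 276 → 268 → 300 → 172 → 341 → … (one orbit).
Cycle lengths of π_339 on ℤ/343ℤ: [294, 42, 6, 1]; 4 cycles in total.
Σ(ℓ_i−1) = 343−4 = 339; sign = (−1)^339 = -1.
(339|343)_J = -1 (Zolotarev's lemma cross-check).

-1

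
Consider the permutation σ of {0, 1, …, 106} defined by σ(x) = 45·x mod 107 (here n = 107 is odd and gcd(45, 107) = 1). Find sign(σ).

-1

Start at x=5: 5 → 11 → 67 → 19 → 106 → 62 → 8 → … (one orbit).
Cycle type of π: 106 + 1; total 2 cycles.
107 − 2 = 105 transpositions; sign(π) = (−1)^105 = -1.
Check: (45/107) = -1 by Zolotarev.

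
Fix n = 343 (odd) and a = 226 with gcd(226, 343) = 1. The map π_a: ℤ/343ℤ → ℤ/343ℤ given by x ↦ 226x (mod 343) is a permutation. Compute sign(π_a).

Orbit of 165 under x↦226x: [165, 246, 30, 263, 99, 79, 18]… (length divides ord_343(226)).
The orbit structure of x ↦ 226x mod 343: 31 orbits of sizes [21, 21, 21, 21, 21, 21, 21, 21, 21, 21, 21, 21, 21, 21, 3, 3, 3, 3, 3, 3, 3, 3, 3, 3, 3, 3, 3, 3, 3, 3, 1].
With 31 cycles on 343 points, sign = (−1)^{343−31} = +1.
(226|343)_J = +1 (Zolotarev's lemma cross-check).

+1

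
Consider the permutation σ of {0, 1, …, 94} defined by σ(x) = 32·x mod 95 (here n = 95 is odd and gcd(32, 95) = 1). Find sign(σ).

Orbit of 6 under x↦32x: [6, 2, 64, 53, 81, 27, 9]… (length divides ord_95(32)).
5 cycles of lengths [36, 36, 18, 4, 1].
n − c = 95 − 5 = 90; sign = (−1)^90 = +1.
Check: (32/95) = +1 by Zolotarev.

+1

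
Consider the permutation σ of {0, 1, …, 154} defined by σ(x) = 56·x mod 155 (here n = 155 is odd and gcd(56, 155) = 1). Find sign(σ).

Trace 36: π^k(36) = [36, 1, 56] for k=0..2.
Cycle lengths of π_56 on ℤ/155ℤ: [3, 3, 3, 3, 3, 3, 3, 3, 3, 3, 3, 3, 3, 3, 3, 3, 3, 3, 3, 3, 3, 3, 3, 3, 3, 3, 3, 3, 3, 3, 3, 3, 3, 3, 3, 3, 3, 3, 3, 3, 3, 3, 3, 3, 3, 3, 3, 3, 3, 3, 1, 1, 1, 1, 1]; 55 cycles in total.
155 − 55 = 100 transpositions; sign(π) = (−1)^100 = +1.
Via Zolotarev, sign(π_{56}) = (56|155) = +1.

+1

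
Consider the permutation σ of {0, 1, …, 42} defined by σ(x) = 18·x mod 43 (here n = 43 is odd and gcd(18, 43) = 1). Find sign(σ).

Trace 1: π^k(1) = [1, 18, 23, 27, 13, 19, 41] for k=0..6.
Decompose π into cycles: lengths [42, 1] (2 cycles, including the fixed point 0).
43 − 2 = 41 transpositions; sign(π) = (−1)^41 = -1.
(18|43)_J = -1 (Zolotarev's lemma cross-check).

-1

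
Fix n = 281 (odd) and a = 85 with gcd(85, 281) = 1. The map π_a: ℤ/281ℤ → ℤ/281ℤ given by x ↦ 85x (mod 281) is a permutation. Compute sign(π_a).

Start at x=111: 111 → 162 → 1 → 85 → 200 → 140 → 98 → … (one orbit).
Cycle lengths of π_85 on ℤ/281ℤ: [35, 35, 35, 35, 35, 35, 35, 35, 1]; 9 cycles in total.
With 9 cycles on 281 points, sign = (−1)^{281−9} = +1.

+1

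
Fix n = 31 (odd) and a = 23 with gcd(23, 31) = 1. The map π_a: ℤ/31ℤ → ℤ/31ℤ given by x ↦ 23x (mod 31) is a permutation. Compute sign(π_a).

-1

Start at x=29: 29 → 16 → 27 → 1 → 23 → 2 → 15 → … (one orbit).
Cycle lengths of π_23 on ℤ/31ℤ: [10, 10, 10, 1]; 4 cycles in total.
With 4 cycles on 31 points, sign = (−1)^{31−4} = -1.
Via Zolotarev, sign(π_{23}) = (23|31) = -1.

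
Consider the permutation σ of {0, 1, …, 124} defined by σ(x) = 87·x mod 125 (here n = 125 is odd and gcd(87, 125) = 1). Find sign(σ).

Start at x=109: 109 → 108 → 21 → 77 → 74 → 63 → 106 → … (one orbit).
Cycle lengths of π_87 on ℤ/125ℤ: [100, 20, 4, 1]; 4 cycles in total.
With 4 cycles on 125 points, sign = (−1)^{125−4} = -1.
The Jacobi symbol (87|125) = -1 (Zolotarev) agrees.

-1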